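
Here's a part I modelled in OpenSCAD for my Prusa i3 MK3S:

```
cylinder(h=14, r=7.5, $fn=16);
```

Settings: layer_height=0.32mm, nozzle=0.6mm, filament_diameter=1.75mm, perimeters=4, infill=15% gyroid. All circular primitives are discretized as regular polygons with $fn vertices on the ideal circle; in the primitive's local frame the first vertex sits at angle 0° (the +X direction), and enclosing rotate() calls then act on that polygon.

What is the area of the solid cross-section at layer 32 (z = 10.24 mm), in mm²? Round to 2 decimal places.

At z = 10.24 mm: the r=7.5 cylinder contributes a regular 16-gon of circumradius 7.5 (area = (16/2)·7.500²·sin(360°/16) = 172.21 mm²). Overall, the cross-section is a single solid region. Net area = 172.21 mm².

172.21 mm²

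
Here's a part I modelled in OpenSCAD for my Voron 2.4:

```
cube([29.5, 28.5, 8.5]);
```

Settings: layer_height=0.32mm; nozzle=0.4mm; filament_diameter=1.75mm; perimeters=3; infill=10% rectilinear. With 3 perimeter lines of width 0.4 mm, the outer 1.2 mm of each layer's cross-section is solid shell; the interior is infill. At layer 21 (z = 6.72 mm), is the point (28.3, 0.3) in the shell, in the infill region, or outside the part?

At z = 6.72 mm: the cube (footprint 29.5×28.5) is included at this height. Overall, the cross-section is a single solid region. The nearest boundary edge runs (0.00, 0.00)→(29.50, 0.00); distance from the point to it = 0.30 mm. The point is inside the cross-section, 0.30 mm from the nearest boundary — within the 1.2 mm shell band (3 × 0.4).

shell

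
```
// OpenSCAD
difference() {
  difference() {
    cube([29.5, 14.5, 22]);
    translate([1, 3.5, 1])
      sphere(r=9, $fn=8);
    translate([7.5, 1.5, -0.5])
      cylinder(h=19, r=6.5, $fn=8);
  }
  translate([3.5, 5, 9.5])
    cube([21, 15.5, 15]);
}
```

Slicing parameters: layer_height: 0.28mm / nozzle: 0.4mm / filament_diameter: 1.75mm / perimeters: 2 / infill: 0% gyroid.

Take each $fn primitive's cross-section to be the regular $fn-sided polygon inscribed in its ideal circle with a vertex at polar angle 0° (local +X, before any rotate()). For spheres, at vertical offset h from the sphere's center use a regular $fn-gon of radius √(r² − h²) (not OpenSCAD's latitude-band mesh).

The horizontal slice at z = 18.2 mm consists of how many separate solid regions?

At z = 18.2 mm: the 29.5×14.5 cube contributes its full rectangle; the sphere at (1, 3.5) is not intersected at this z (|z−center|=17.200 > r=9); the r=6.5 cylinder at (7.5, 1.5) contributes a regular 8-gon of circumradius 6.5; Subtracting the remaining from the first: starting from the 29.5×14.5 cube, the r=6.5 cylinder at (7.5, 1.5) partially overlaps it — only the 78.32 mm² overlap (of its 119.50 mm²) is removed, clipping the outline — 1 connected region; the cube at (3.5, 5) (footprint 21×15.5) is included at this height; Taking the first minus the rest: starting from that combined region, the 21×15.5 cube at (3.5, 5) partially overlaps it — only the 181.15 mm² overlap (of its 325.50 mm²) is removed, clipping the outline — 2 connected regions. The result has 2 disconnected regions.

2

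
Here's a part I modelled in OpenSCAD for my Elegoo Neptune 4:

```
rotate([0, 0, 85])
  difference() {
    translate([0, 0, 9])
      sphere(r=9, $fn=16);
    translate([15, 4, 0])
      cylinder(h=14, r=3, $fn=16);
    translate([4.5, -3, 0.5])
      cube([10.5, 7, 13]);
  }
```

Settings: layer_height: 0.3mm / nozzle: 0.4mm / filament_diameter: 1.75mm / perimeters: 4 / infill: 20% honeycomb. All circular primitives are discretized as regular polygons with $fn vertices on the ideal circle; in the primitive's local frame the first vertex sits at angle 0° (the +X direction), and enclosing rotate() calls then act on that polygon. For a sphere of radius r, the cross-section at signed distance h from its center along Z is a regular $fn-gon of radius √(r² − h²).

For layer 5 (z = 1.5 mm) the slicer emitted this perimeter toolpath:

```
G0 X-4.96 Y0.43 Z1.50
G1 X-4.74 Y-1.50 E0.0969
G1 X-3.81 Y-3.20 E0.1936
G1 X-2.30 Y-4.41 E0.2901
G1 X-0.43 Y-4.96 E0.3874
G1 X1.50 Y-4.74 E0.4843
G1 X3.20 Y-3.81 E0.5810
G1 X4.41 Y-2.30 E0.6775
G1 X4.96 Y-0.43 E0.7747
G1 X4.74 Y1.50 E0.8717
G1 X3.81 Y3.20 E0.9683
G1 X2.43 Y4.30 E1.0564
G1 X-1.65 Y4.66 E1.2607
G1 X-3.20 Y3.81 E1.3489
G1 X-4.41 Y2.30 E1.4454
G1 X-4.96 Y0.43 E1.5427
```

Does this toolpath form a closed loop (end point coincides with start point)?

yes

Start point (G0): (-4.96, 0.43). End point (last G1): the path returns to the start — closed.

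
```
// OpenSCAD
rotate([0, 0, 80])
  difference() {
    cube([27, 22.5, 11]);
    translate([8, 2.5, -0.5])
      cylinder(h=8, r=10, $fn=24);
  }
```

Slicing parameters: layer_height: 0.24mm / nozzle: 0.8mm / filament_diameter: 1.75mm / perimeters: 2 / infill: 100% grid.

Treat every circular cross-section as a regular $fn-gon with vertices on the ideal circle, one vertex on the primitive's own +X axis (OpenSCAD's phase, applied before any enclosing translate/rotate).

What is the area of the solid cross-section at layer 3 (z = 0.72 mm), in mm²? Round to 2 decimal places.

415.44 mm²

At z = 0.72 mm: the cube (footprint 27×22.5) is included at this height (area 607.50 mm²); the cylinder at (8, 2.5): section is a regular 24-gon, circumradius r=10 (area = (24/2)·10.000²·sin(360°/24) = 310.58 mm²); Taking the first minus the rest: starting from the 27×22.5 cube (607.50 mm²), the r=10 cylinder at (8, 2.5) partially overlaps it — only the 192.06 mm² overlap (of its 310.58 mm²) is removed, clipping the outline — area = 415.44 mm²; (whole slice rotated 80° about Z — lengths, areas and connectivity unchanged). Overall, the cross-section is a single solid region. Net area = 415.44 mm².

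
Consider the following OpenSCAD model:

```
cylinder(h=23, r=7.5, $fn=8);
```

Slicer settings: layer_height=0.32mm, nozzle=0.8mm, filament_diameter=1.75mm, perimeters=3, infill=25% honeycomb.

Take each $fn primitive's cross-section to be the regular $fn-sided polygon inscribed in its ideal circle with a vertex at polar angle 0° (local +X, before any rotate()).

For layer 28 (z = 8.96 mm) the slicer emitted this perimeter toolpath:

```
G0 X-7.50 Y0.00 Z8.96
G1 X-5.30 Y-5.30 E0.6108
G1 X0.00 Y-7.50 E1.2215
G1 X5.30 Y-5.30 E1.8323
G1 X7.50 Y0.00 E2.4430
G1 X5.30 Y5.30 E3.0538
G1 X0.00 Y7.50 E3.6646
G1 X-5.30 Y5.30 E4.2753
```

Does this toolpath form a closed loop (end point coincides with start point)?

no

Start point (G0): (-7.50, 0.00). End point (last G1): the path does not return to the start — open.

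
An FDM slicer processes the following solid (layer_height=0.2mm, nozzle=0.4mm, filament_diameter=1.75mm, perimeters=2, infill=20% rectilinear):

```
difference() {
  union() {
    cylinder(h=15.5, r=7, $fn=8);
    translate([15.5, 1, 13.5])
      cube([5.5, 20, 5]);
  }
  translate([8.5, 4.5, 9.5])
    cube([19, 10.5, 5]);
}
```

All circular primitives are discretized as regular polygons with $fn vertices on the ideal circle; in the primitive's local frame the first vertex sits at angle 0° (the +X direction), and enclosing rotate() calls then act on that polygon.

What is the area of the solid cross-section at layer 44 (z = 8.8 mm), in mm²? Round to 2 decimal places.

138.59 mm²

At z = 8.8 mm: the r=7 cylinder gives a regular 8-gon of circumradius 7 (constant along its height) (area = (8/2)·7.000²·sin(360°/8) = 138.59 mm²); the cube at (15.5, 1) does not reach this height (z outside [13.5, 18.5]); Merging all regions: only the r=7 cylinder is present, so the union is just that shape — area = 138.59 mm²; the cube at (8.5, 4.5) is absent (z outside [9.5, 14.5]); After the difference (first − rest): none of the subtracted shapes is present at this height, so the result so far is unchanged — area = 138.59 mm². Overall, the cross-section is a single solid region. Net area = 138.59 mm².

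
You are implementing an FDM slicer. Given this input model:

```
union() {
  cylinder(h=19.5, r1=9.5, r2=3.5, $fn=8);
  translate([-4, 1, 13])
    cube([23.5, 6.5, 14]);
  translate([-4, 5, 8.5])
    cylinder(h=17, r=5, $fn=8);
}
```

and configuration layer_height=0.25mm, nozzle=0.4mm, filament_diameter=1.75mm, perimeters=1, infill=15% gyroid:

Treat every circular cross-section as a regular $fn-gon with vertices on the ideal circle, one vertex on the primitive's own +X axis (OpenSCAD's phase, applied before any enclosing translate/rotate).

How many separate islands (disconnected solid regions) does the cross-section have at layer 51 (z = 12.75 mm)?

At z = 12.75 mm: the cone: at t=0.654 of its height the radius interpolates to r₁+(r₂−r₁)t = 5.577, giving a regular 8-gon of that circumradius; the cube at (-4, 1) is absent (z outside [13, 27]); the r=5 cylinder at (-4, 5) gives a regular 8-gon of circumradius 5 (constant along its height); Combining (union): the regions partially overlap (shared area 19.59 mm²), so overlapping operands fuse into one piece — 1 connected region. Overall, the cross-section is a single solid region. Island count = 1.

1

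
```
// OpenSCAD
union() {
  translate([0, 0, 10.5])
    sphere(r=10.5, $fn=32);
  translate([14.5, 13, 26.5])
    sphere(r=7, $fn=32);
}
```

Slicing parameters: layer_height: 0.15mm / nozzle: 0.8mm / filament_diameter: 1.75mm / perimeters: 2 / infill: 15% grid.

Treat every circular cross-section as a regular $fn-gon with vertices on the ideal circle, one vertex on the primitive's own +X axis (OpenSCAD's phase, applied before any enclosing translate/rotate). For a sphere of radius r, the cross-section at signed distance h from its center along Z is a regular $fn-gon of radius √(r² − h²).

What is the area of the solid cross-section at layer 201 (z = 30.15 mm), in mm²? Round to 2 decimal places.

111.37 mm²

At z = 30.15 mm: the sphere is not intersected at this z (|z−center|=19.650 > r=10.5); the r=7 sphere at (14.5, 13) contributes a regular 32-gon of circumradius √(7²−3.65²) = 5.973 (area = (32/2)·5.973²·sin(360°/32) = 111.37 mm²); Combining (union): only the r=7 sphere at (14.5, 13) is present, so the union is just that shape — area = 111.37 mm². Overall, the cross-section is a single solid region. Net area = 111.37 mm².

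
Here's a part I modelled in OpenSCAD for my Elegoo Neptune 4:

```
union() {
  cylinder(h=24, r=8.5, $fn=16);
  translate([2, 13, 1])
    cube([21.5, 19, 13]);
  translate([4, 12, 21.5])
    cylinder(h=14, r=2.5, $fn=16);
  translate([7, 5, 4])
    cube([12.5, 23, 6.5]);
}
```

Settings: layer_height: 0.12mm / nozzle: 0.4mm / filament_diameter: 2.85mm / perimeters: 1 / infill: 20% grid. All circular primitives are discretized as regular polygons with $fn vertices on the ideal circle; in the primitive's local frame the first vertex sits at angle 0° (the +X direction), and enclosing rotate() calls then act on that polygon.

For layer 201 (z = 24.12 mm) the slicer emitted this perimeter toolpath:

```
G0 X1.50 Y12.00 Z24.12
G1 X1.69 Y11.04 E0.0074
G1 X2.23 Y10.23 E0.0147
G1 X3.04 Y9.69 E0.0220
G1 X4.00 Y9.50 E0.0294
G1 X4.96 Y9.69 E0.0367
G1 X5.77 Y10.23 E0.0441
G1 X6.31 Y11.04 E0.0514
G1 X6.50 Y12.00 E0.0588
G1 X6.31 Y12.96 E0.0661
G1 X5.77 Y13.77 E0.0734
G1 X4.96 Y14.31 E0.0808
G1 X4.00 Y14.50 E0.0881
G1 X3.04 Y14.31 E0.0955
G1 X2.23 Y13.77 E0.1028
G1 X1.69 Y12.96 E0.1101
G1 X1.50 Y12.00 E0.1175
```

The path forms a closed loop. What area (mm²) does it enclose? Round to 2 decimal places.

Apply the shoelace formula to the sequence of (X, Y) vertices; enclosed area = 19.16 mm².

19.16 mm²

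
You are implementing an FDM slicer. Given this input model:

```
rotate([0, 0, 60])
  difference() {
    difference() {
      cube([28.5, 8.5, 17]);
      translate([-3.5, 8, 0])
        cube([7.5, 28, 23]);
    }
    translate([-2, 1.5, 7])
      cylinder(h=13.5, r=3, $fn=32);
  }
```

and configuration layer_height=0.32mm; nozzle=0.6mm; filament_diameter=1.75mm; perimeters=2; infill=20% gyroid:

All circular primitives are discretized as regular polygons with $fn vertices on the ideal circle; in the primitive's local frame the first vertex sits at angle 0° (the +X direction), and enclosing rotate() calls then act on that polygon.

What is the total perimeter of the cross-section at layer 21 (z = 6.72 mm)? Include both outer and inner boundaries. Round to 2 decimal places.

At z = 6.72 mm: the cube (footprint 28.5×8.5) is included at this height (perimeter 74.00 mm); the cube at (-3.5, 8) (footprint 7.5×28) is included at this height (perimeter 71.00 mm); Subtracting the remaining from the first: starting from the 28.5×8.5 cube, the 7.5×28 cube at (-3.5, 8) partially overlaps it — only the 2.00 mm² overlap (of its 210.00 mm²) is removed, clipping the outline — boundary = 74.00 mm; the cylinder at (-2, 1.5) is absent (z outside [7, 20.5]); Taking the first minus the rest: none of the subtracted shapes is present at this height, so that combined region is unchanged — boundary = 74.00 mm; (whole slice rotated 60° about Z — lengths, areas and connectivity unchanged). Overall, the cross-section is a single solid region. Total boundary length (outer) = 74.00 mm.

74.00 mm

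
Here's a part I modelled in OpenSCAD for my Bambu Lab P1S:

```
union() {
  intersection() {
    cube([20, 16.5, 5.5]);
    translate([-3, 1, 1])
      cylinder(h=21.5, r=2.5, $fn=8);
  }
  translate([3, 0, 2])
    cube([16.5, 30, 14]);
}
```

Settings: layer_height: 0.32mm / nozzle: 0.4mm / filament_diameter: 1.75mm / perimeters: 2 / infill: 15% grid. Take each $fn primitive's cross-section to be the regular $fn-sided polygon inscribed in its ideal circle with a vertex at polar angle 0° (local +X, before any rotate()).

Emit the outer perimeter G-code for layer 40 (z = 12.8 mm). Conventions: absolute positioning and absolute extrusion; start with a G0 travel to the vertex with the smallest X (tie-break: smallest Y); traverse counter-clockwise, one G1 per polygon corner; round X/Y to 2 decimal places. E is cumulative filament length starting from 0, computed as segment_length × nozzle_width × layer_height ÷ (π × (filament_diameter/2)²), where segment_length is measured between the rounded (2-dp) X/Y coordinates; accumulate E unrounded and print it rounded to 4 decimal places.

G0 X3.00 Y0.00 Z12.80
G1 X19.50 Y0.00 E0.8781
G1 X19.50 Y30.00 E2.4746
G1 X3.00 Y30.00 E3.3526
G1 X3.00 Y0.00 E4.9491

At z = 12.8 mm: the cube is absent (z outside [0, 5.5]); the r=2.5 cylinder at (-3, 1) contributes a regular 8-gon of circumradius 2.5; Keeping only the common overlap: at least one operand is absent at this height, so nothing remains; the cube at (3, 0) (footprint 16.5×30) is included at this height; Combining (union): only the 16.5×30 cube at (3, 0) is present, so the union is just that shape — 1 connected region. The outline is a single polygon with 4 vertices. Extrusion per mm of travel: 0.4 × 0.32 / (π × 0.875²) = 0.053216. Accumulating E over each segment gives final E = 4.9491.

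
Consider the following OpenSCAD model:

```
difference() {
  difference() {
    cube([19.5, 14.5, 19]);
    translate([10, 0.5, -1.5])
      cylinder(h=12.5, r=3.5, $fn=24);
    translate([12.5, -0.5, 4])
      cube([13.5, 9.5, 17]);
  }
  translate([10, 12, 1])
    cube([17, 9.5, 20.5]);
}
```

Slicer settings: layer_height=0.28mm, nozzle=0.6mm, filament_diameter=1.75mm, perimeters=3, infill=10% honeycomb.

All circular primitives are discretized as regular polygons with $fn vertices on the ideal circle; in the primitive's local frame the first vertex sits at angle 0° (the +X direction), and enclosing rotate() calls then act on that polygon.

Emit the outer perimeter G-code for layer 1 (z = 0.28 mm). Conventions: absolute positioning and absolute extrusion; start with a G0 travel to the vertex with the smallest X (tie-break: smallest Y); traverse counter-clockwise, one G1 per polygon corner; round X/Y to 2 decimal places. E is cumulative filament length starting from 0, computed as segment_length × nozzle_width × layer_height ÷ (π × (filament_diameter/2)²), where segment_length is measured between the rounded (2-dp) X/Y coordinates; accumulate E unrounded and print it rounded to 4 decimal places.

G0 X0.00 Y0.00 Z0.28
G1 X6.57 Y0.00 E0.4589
G1 X6.50 Y0.50 E0.4942
G1 X6.62 Y1.41 E0.5583
G1 X6.97 Y2.25 E0.6218
G1 X7.53 Y2.97 E0.6855
G1 X8.25 Y3.53 E0.7492
G1 X9.09 Y3.88 E0.8128
G1 X10.00 Y4.00 E0.8769
G1 X10.91 Y3.88 E0.9410
G1 X11.75 Y3.53 E1.0046
G1 X12.47 Y2.97 E1.0683
G1 X13.03 Y2.25 E1.1320
G1 X13.38 Y1.41 E1.1956
G1 X13.50 Y0.50 E1.2597
G1 X13.43 Y0.00 E1.2949
G1 X19.50 Y0.00 E1.7189
G1 X19.50 Y14.50 E2.7317
G1 X0.00 Y14.50 E4.0937
G1 X0.00 Y0.00 E5.1064

At z = 0.28 mm: the 19.5×14.5 cube contributes its full rectangle; the r=3.5 cylinder at (10, 0.5) gives a regular 24-gon of circumradius 3.5 (constant along its height); the cube at (12.5, -0.5) does not reach this height (z outside [4, 21]); Subtracting the remaining from the first: starting from the 19.5×14.5 cube, the r=3.5 cylinder at (10, 0.5) partially overlaps it — only the 22.49 mm² overlap (of its 38.05 mm²) is removed, clipping the outline — 1 connected region; the cube at (10, 12) is absent (z outside [1, 21.5]); Subtracting the remaining from the first: none of the subtracted shapes is present at this height, so that combined region is unchanged — 1 connected region. The outline is a single polygon with 19 vertices. Extrusion per mm of travel: 0.6 × 0.28 / (π × 0.875²) = 0.069846. Accumulating E over each segment gives final E = 5.1064.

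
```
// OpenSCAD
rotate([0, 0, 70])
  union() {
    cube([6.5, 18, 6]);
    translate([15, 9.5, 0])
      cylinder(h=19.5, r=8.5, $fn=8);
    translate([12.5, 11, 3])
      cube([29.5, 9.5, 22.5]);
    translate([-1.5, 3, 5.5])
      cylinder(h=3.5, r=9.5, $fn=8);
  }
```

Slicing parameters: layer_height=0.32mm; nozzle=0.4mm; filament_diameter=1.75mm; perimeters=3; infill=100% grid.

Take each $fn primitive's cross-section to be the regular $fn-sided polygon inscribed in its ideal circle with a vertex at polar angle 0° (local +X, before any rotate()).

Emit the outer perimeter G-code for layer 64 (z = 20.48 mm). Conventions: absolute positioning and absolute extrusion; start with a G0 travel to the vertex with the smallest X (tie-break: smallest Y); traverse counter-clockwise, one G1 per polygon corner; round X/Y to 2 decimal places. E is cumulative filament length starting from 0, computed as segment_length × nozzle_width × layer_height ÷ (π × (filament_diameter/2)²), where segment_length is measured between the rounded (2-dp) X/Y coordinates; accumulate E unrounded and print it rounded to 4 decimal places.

G0 X-14.99 Y18.76 Z20.48
G1 X-6.06 Y15.51 E0.5057
G1 X4.03 Y43.23 E2.0756
G1 X-4.90 Y46.48 E2.5813
G1 X-14.99 Y18.76 E4.1511

At z = 20.48 mm: the cube is absent (z outside [0, 6]); the cylinder at (15, 9.5) is not intersected at this z (z outside [0, 19.5]); the cube at (12.5, 11) is present — its section is the full 29.5×9.5 rectangle; the cylinder at (-1.5, 3) does not reach this height (z outside [5.5, 9]); Taking the union: only the 29.5×9.5 cube at (12.5, 11) is present, so the union is just that shape — 1 connected region; (rotated 70° about Z; rotation is an isometry so areas/perimeters/island counts are preserved). The outline is a single polygon with 4 vertices. Extrusion per mm of travel: 0.4 × 0.32 / (π × 0.875²) = 0.053216. Accumulating E over each segment gives final E = 4.1511.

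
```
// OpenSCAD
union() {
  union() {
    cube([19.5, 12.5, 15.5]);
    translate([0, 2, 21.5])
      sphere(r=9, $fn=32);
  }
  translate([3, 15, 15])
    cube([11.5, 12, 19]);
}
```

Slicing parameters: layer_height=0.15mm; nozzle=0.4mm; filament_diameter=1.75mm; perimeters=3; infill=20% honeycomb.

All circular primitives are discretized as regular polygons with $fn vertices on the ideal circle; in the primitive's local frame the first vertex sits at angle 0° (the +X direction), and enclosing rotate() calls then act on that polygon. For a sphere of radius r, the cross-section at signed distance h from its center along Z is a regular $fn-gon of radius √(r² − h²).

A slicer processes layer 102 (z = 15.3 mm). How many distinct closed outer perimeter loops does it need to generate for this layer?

2

At z = 15.3 mm: the 19.5×12.5 cube contributes its full rectangle; the r=9 sphere at (0, 2) slices to a regular 32-gon of circumradius 6.524 (√(r²−h²) with h=6.2 from center); Combining (union): the regions partially overlap (shared area 46.01 mm²), so overlapping operands fuse into one piece — 1 connected region; the 11.5×12 cube at (3, 15) contributes its full rectangle; Combining (union): the 2 present regions are separate (no shared area or edge), so areas and boundary lengths simply add and each stays a separate island — 2 connected regions. The result has 2 disconnected regions.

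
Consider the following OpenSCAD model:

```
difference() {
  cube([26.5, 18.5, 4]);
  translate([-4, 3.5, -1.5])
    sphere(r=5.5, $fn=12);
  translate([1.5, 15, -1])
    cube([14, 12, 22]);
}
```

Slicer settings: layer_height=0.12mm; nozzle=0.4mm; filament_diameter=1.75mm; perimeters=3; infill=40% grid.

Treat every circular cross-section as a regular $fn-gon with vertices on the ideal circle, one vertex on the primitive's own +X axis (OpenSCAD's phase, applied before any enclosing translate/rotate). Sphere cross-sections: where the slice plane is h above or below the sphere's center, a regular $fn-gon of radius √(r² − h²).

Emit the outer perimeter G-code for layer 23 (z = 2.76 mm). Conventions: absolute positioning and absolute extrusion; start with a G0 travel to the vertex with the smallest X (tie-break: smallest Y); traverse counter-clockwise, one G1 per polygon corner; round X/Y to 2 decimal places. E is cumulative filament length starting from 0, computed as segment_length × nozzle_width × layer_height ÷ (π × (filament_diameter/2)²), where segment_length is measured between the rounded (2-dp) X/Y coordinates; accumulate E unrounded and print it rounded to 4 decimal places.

At z = 2.76 mm: the cube (footprint 26.5×18.5) is included at this height; the r=5.5 sphere at (-4, 3.5) contributes a regular 12-gon of circumradius √(5.5²−4.26²) = 3.479; the cube at (1.5, 15) (footprint 14×12) is included at this height; Subtracting the remaining from the first: starting from the 26.5×18.5 cube, the r=5.5 sphere at (-4, 3.5) misses the remaining region (no effect); the 14×12 cube at (1.5, 15) partially overlaps it — only the 49.00 mm² overlap (of its 168.00 mm²) is removed, clipping the outline — 1 connected region. The outline is a single polygon with 8 vertices. Extrusion per mm of travel: 0.4 × 0.12 / (π × 0.875²) = 0.019956. Accumulating E over each segment gives final E = 1.9357.

G0 X0.00 Y0.00 Z2.76
G1 X26.50 Y0.00 E0.5288
G1 X26.50 Y18.50 E0.8980
G1 X15.50 Y18.50 E1.1175
G1 X15.50 Y15.00 E1.1874
G1 X1.50 Y15.00 E1.4668
G1 X1.50 Y18.50 E1.5366
G1 X0.00 Y18.50 E1.5666
G1 X0.00 Y0.00 E1.9357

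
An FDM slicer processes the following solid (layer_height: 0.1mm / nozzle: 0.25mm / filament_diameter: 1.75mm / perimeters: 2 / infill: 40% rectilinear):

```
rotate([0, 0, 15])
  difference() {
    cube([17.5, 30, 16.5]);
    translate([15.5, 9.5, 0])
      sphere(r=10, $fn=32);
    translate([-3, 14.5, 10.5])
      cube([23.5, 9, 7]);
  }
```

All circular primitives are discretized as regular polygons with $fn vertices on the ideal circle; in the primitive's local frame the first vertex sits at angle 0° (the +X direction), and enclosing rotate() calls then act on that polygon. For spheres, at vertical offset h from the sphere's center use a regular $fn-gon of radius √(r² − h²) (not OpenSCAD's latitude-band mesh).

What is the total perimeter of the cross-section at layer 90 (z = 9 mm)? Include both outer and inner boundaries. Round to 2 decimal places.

105.14 mm

At z = 9 mm: the cube is present — its section is the full 17.5×30 rectangle (perimeter 95.00 mm); the r=10 sphere at (15.5, 9.5) slices to a regular 32-gon of circumradius 4.359 (√(r²−h²) with h=9 from center) (perimeter = 2·32·4.359·sin(180°/32) = 27.34 mm); the cube at (-3, 14.5) does not reach this height (z outside [10.5, 17.5]); After the difference (first − rest): starting from the 17.5×30 cube, the r=10 sphere at (15.5, 9.5) partially overlaps it — only the 46.40 mm² overlap (of its 59.31 mm²) is removed, clipping the outline — boundary = 105.14 mm; (whole slice rotated 15° about Z — lengths, areas and connectivity unchanged). Overall, the cross-section is a single solid region. Total boundary length (outer) = 105.14 mm.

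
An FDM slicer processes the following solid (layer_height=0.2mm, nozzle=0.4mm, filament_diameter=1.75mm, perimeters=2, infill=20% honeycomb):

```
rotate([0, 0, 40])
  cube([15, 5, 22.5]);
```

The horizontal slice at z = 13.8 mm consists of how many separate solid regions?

1

At z = 13.8 mm: the cube is present — its section is the full 15×5 rectangle; (rotated 40° about Z; rotation is an isometry so areas/perimeters/island counts are preserved). The result has 1 disconnected region.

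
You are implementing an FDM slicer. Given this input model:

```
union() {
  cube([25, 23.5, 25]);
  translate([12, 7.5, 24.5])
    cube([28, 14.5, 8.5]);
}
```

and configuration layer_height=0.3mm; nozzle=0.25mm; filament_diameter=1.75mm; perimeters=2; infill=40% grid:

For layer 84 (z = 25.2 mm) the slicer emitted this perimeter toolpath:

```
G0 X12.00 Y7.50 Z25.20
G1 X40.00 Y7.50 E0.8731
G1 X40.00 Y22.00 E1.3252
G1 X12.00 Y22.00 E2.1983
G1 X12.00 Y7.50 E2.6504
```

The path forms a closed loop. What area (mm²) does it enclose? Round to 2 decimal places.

Apply the shoelace formula to the sequence of (X, Y) vertices; enclosed area = 406.00 mm².

406.00 mm²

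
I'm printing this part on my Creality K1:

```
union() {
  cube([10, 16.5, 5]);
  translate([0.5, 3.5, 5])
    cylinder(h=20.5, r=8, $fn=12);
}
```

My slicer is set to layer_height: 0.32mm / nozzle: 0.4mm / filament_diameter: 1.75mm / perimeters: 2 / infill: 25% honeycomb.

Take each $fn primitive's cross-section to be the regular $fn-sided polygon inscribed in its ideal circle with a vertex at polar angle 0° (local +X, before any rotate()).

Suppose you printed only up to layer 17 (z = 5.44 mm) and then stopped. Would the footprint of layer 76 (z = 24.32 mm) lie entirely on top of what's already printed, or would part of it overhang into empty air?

Compare the two slices. At z = 5.44: the cube is absent (z outside [0, 5]); the r=8 cylinder at (0.5, 3.5) gives a regular 12-gon of circumradius 8 (constant along its height) (area = (12/2)·8.000²·sin(360°/12) = 192.00 mm²); Merging all regions: only the r=8 cylinder at (0.5, 3.5) is present, so the union is just that shape — area = 192.00 mm². At z = 24.32: the cube does not reach this height (z outside [0, 5]); the cylinder at (0.5, 3.5): section is a regular 12-gon, circumradius r=8 (area = (12/2)·8.000²·sin(360°/12) = 192.00 mm²); Taking the union: only the r=8 cylinder at (0.5, 3.5) is present, so the union is just that shape — area = 192.00 mm². Checking containment: the cross-section at z = 24.32 is a subset of the cross-section at z = 5.44.

entirely on top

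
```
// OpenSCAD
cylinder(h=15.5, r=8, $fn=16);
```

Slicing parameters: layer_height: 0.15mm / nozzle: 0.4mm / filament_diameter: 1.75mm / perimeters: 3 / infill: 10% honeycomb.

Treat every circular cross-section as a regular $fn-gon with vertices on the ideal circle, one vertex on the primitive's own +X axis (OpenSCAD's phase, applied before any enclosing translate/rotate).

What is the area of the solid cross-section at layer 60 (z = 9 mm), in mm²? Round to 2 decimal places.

195.93 mm²

At z = 9 mm: the r=8 cylinder gives a regular 16-gon of circumradius 8 (constant along its height) (area = (16/2)·8.000²·sin(360°/16) = 195.93 mm²). Overall, the cross-section is a single solid region. Net area = 195.93 mm².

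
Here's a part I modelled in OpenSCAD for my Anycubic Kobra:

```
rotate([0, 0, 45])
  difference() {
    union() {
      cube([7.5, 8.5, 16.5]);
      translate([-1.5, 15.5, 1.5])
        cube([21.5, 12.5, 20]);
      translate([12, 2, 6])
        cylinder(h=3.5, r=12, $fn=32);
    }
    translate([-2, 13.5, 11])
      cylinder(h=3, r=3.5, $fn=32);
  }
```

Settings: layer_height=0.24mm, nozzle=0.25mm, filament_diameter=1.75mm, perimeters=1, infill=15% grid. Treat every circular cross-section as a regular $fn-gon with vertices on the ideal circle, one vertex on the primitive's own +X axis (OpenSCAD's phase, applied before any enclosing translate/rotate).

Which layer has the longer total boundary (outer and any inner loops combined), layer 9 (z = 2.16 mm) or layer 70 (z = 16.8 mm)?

Layer 9 (z = 2.16): the cube is present — its section is the full 7.5×8.5 rectangle (perimeter 32.00 mm); the cube at (-1.5, 15.5) (footprint 21.5×12.5) is included at this height (perimeter 68.00 mm); the cylinder at (12, 2) does not reach this height (z outside [6, 9.5]); Combining (union): the 2 present regions are separate (no shared area or edge), so areas and boundary lengths simply add and each stays a separate island — boundary = 100.00 mm; the cylinder at (-2, 13.5) does not reach this height (z outside [11, 14]); After the difference (first − rest): none of the subtracted shapes is present at this height, so that combined region is unchanged — boundary = 100.00 mm; (rotated 45° about Z; rotation is an isometry so areas/perimeters/island counts are preserved). So its perimeter = 100.00 mm. Layer 70 (z = 16.8): the cube is not intersected at this z (z outside [0, 16.5]); the cube at (-1.5, 15.5) (footprint 21.5×12.5) is included at this height (perimeter 68.00 mm); the cylinder at (12, 2) does not reach this height (z outside [6, 9.5]); Taking the union: only the 21.5×12.5 cube at (-1.5, 15.5) is present, so the union is just that shape — boundary = 68.00 mm; the cylinder at (-2, 13.5) is absent (z outside [11, 14]); Taking the first minus the rest: none of the subtracted shapes is present at this height, so the result so far is unchanged — boundary = 68.00 mm; (rotated 45° about Z; rotation is an isometry so areas/perimeters/island counts are preserved). So its perimeter = 68.00 mm. Layer 9 is larger (100.00 vs 68.00 mm).

layer 9 (z = 2.16 mm)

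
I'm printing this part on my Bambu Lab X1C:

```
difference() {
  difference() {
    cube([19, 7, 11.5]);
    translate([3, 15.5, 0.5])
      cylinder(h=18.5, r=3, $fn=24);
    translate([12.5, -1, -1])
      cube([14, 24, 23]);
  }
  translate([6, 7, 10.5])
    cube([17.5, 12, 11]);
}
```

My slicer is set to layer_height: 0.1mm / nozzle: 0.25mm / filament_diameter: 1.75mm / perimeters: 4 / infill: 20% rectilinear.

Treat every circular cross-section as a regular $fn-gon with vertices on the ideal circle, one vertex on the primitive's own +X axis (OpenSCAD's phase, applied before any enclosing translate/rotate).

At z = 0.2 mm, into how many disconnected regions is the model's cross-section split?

1

At z = 0.2 mm: the cube is present — its section is the full 19×7 rectangle; the cylinder at (3, 15.5) is not intersected at this z (z outside [0.5, 19]); the cube at (12.5, -1) (footprint 14×24) is included at this height; Subtracting the remaining from the first: starting from the 19×7 cube, the 14×24 cube at (12.5, -1) partially overlaps it — only the 45.50 mm² overlap (of its 336.00 mm²) is removed, clipping the outline — 1 connected region; the cube at (6, 7) does not reach this height (z outside [10.5, 21.5]); After the difference (first − rest): none of the subtracted shapes is present at this height, so the result so far is unchanged — 1 connected region. The result has 1 disconnected region.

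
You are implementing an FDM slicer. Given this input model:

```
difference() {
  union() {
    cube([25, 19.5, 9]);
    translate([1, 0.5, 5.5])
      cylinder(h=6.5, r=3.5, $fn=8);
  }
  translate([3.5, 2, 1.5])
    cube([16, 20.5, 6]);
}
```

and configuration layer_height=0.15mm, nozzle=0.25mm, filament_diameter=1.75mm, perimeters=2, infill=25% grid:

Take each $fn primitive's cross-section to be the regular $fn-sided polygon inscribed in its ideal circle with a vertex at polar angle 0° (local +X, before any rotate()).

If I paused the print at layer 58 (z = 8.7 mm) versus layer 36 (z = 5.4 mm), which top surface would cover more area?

layer 58 (z = 8.7 mm)

Layer 58 (z = 8.7): the cube is present — its section is the full 25×19.5 rectangle (area 487.50 mm²); the cylinder at (1, 0.5): section is a regular 8-gon, circumradius r=3.5 (area = (8/2)·3.500²·sin(360°/8) = 34.65 mm²); Taking the union: the regions partially overlap — summed areas 522.15 mm² minus the doubly-counted overlap 14.15 mm² gives 508.00 mm² — area = 508.00 mm²; the cube at (3.5, 2) is not intersected at this z (z outside [1.5, 7.5]); Taking the first minus the rest: none of the subtracted shapes is present at this height, so that combined region is unchanged — area = 508.00 mm². So its area = 508.00 mm². Layer 36 (z = 5.4): the 25×19.5 cube contributes its full rectangle (area 487.50 mm²); the cylinder at (1, 0.5) is not intersected at this z (z outside [5.5, 12]); Merging all regions: only the 25×19.5 cube is present, so the union is just that shape — area = 487.50 mm²; the cube at (3.5, 2) (footprint 16×20.5) is included at this height (area 328.00 mm²); After the difference (first − rest): starting from the result so far (487.50 mm²), the 16×20.5 cube at (3.5, 2) partially overlaps it — only the 280.00 mm² overlap (of its 328.00 mm²) is removed, clipping the outline — area = 207.50 mm². So its area = 207.50 mm². Layer 58 is larger (508.00 vs 207.50 mm²).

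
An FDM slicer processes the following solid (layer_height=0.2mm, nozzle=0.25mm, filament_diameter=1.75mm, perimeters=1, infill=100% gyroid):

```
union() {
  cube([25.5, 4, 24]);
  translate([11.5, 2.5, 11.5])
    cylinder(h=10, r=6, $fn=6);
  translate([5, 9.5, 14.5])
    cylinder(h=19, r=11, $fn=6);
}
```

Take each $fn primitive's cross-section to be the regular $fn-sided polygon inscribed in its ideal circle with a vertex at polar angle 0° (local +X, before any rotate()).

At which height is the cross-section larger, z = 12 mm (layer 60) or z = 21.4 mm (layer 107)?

layer 107 (z = 21.4 mm)

Layer 60 (z = 12): the cube (footprint 25.5×4) is included at this height (area 102.00 mm²); the r=6 cylinder at (11.5, 2.5) contributes a regular 6-gon of circumradius 6 (area = (6/2)·6.000²·sin(360°/6) = 93.53 mm²); the cylinder at (5, 9.5) is not intersected at this z (z outside [14.5, 33.5]); Taking the union: the regions partially overlap — summed areas 195.53 mm² minus the doubly-counted overlap 43.09 mm² gives 152.44 mm² — area = 152.44 mm². So its area = 152.44 mm². Layer 107 (z = 21.4): the cube (footprint 25.5×4) is included at this height (area 102.00 mm²); the r=6 cylinder at (11.5, 2.5) gives a regular 6-gon of circumradius 6 (constant along its height) (area = (6/2)·6.000²·sin(360°/6) = 93.53 mm²); the r=11 cylinder at (5, 9.5) contributes a regular 6-gon of circumradius 11 (area = (6/2)·11.000²·sin(360°/6) = 314.37 mm²); Merging all regions: the regions partially overlap — summed areas 509.90 mm² minus the doubly-counted overlap 113.65 mm² gives 396.25 mm² — area = 396.25 mm². So its area = 396.25 mm². Layer 107 is larger (396.25 vs 152.44 mm²).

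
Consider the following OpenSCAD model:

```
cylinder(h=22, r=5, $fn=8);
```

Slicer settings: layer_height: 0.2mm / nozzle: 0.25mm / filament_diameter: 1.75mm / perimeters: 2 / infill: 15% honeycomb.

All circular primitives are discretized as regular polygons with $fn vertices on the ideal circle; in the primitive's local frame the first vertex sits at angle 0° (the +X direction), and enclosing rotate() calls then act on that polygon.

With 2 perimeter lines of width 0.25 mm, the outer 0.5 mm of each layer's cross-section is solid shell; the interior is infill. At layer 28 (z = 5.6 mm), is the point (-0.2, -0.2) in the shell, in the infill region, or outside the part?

infill

At z = 5.6 mm: the cylinder: section is a regular 8-gon, circumradius r=5. Overall, the cross-section is a single solid region. The nearest boundary edge runs (-5.00, 0.00)→(-3.54, -3.54); distance from the point to it = 4.36 mm. The point is inside the cross-section and 4.36 mm from the nearest boundary — more than the 0.5 mm shell width (2 × 0.25), so it's in the infill interior.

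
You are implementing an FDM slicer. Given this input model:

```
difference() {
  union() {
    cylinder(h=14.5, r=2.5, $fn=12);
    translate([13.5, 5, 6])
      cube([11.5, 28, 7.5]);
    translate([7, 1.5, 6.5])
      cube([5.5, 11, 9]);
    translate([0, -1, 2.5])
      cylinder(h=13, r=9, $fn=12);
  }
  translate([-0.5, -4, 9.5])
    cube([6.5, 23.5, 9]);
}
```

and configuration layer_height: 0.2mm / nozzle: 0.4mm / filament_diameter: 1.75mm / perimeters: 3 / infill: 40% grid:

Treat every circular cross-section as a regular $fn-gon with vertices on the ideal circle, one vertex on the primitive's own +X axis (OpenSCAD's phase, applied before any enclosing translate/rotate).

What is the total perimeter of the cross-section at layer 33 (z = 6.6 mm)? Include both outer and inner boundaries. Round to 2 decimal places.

160.59 mm

At z = 6.6 mm: the r=2.5 cylinder contributes a regular 12-gon of circumradius 2.5 (perimeter = 2·12·2.500·sin(180°/12) = 15.53 mm); the cube at (13.5, 5) is present — its section is the full 11.5×28 rectangle (perimeter 79.00 mm); the cube at (7, 1.5) is present — its section is the full 5.5×11 rectangle (perimeter 33.00 mm); the r=9 cylinder at (0, -1) contributes a regular 12-gon of circumradius 9 (perimeter = 2·12·9.000·sin(180°/12) = 55.90 mm); Combining (union): the regions partially overlap (shared area 21.19 mm²), so the edge portions inside another operand are dropped and the merged outline is re-measured after clipping — boundary = 160.59 mm; the cube at (-0.5, -4) is absent (z outside [9.5, 18.5]); Subtracting the remaining from the first: none of the subtracted shapes is present at this height, so the result so far is unchanged — boundary = 160.59 mm. Overall, the cross-section has 2 separate islands. Total boundary length (outer) = 160.59 mm.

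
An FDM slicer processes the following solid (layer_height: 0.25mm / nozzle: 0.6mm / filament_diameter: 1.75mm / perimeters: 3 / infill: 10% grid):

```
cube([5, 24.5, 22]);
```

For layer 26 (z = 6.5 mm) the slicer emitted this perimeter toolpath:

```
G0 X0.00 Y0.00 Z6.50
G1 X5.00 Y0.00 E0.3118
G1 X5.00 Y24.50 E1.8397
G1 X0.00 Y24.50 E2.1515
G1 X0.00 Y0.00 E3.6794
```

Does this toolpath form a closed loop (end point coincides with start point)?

Start point (G0): (0.00, 0.00). End point (last G1): the path returns to the start — closed.

yes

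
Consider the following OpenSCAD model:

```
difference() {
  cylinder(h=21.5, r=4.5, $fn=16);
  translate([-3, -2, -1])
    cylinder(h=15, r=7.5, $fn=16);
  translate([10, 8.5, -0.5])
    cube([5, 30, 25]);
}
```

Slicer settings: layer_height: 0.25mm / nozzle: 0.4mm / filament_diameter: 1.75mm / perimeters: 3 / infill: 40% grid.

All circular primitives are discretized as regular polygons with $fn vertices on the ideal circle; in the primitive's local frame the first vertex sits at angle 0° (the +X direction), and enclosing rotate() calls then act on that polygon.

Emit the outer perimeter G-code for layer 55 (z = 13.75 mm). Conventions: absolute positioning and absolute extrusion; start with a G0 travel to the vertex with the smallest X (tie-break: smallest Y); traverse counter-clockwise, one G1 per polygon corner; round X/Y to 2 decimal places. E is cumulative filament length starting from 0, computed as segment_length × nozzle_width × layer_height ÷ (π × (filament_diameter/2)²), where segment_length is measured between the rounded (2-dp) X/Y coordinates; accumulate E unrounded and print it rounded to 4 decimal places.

At z = 13.75 mm: the r=4.5 cylinder gives a regular 16-gon of circumradius 4.5 (constant along its height); the cylinder at (-3, -2): section is a regular 16-gon, circumradius r=7.5; the cube at (10, 8.5) (footprint 5×30) is included at this height; Taking the first minus the rest: starting from the r=4.5 cylinder, the r=7.5 cylinder at (-3, -2) partially overlaps it — only the 59.02 mm² overlap (of its 172.21 mm²) is removed, clipping the outline; the 5×30 cube at (10, 8.5) misses the remaining region (no effect) — 1 connected region. The outline is a single polygon with 8 vertices. Extrusion per mm of travel: 0.4 × 0.25 / (π × 0.875²) = 0.041575. Accumulating E over each segment gives final E = 0.5828.

G0 X0.73 Y4.35 Z13.75
G1 X2.30 Y3.30 E0.0785
G1 X3.93 Y0.87 E0.2002
G1 X4.30 Y-1.00 E0.2794
G1 X4.50 Y0.00 E0.3218
G1 X4.16 Y1.72 E0.3947
G1 X3.18 Y3.18 E0.4678
G1 X1.72 Y4.16 E0.5409
G1 X0.73 Y4.35 E0.5828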